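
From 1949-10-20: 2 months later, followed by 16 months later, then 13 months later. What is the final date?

May 20, 1952

Advancing 2 months from October 20, 1949:
month 10 + 2 = 12 → December 1949.
Day 20 is valid in December, giving December 20, 1949.
Advancing 16 months from December 20, 1949:
month 12 + 16 = 28, which is month 4 of year 1951 → April 1951.
Day 20 is valid in April, giving April 20, 1951.
Counting forward 13 months from April 20, 1951:
month 4 + 13 = 17, which is month 5 of year 1952 → May 1952.
Day 20 is valid in May, giving May 20, 1952.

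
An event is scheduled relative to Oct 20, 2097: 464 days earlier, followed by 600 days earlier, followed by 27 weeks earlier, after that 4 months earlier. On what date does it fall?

Subtracting 464 days from October 20, 2097:
Going back 20 days from October 20, 2097 reaches the end of the previous month; 464 − 20 = 444 left.
September 2097 has 30 days: 444 − 30 = 414 left.
August 2097 has 31 days: 414 − 31 = 383 left.
July 2097 has 31 days: 383 − 31 = 352 left.
June 2097 has 30 days: 352 − 30 = 322 left.
May 2097 has 31 days: 322 − 31 = 291 left.
April 2097 has 30 days: 291 − 30 = 261 left.
March 2097 has 31 days: 261 − 31 = 230 left.
February 2097 has 28 days (2097 is not a leap year): 230 − 28 = 202 left.
January 2097 has 31 days: 202 − 31 = 171 left.
December 2096 has 31 days: 171 − 31 = 140 left.
November 2096 has 30 days: 140 − 30 = 110 left.
October 2096 has 31 days: 110 − 31 = 79 left.
September 2096 has 30 days: 79 − 30 = 49 left.
August 2096 has 31 days: 49 − 31 = 18 left.
July 2096 has 31 days; 31 − 18 = 13 → July 13, 2096.
Going back 600 days from July 13, 2096:
Going back 13 days from July 13, 2096 reaches the end of the previous month; 600 − 13 = 587 left.
June 2096 has 30 days: 587 − 30 = 557 left.
May 2096 has 31 days: 557 − 31 = 526 left.
April 2096 has 30 days: 526 − 30 = 496 left.
March 2096 has 31 days: 496 − 31 = 465 left.
February 2096 has 29 days (2096 is a leap year): 465 − 29 = 436 left.
January 2096 has 31 days: 436 − 31 = 405 left.
December 2095 has 31 days: 405 − 31 = 374 left.
November 2095 has 30 days: 374 − 30 = 344 left.
October 2095 has 31 days: 344 − 31 = 313 left.
September 2095 has 30 days: 313 − 30 = 283 left.
August 2095 has 31 days: 283 − 31 = 252 left.
July 2095 has 31 days: 252 − 31 = 221 left.
June 2095 has 30 days: 221 − 30 = 191 left.
May 2095 has 31 days: 191 − 31 = 160 left.
April 2095 has 30 days: 160 − 30 = 130 left.
March 2095 has 31 days: 130 − 31 = 99 left.
February 2095 has 28 days (2095 is not a leap year): 99 − 28 = 71 left.
January 2095 has 31 days: 71 − 31 = 40 left.
December 2094 has 31 days: 40 − 31 = 9 left.
November 2094 has 30 days; 30 − 9 = 21 → November 21, 2094.
Going back 27 weeks (= 189 days) from November 21, 2094:
Going back 21 days from November 21, 2094 reaches the end of the previous month; 189 − 21 = 168 left.
October 2094 has 31 days: 168 − 31 = 137 left.
September 2094 has 30 days: 137 − 30 = 107 left.
August 2094 has 31 days: 107 − 31 = 76 left.
July 2094 has 31 days: 76 − 31 = 45 left.
June 2094 has 30 days: 45 − 30 = 15 left.
May 2094 has 31 days; 31 − 15 = 16 → May 16, 2094.
Counting back 4 months from May 16, 2094:
month 5 − 4 = 1 → January 2094.
Day 16 is valid in January, giving January 16, 2094.

January 16, 2094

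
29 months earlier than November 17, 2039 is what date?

June 17, 2037

Going back 29 months from November 17, 2039.
month 11 − 29 = -18, which is month 6 of year 2037 → June 2037.
Day 17 is valid in June, giving June 17, 2037.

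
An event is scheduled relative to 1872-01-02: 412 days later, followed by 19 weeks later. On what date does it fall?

June 30, 1873

Advancing 412 days from January 2, 1872:
January has 31 days, so 31 − 2 = 29 days remain after January 2, 1872; 412 − 29 = 383 left.
February 1872 has 29 days (1872 is a leap year): 383 − 29 = 354 left.
March 1872 has 31 days: 354 − 31 = 323 left.
April 1872 has 30 days: 323 − 30 = 293 left.
May 1872 has 31 days: 293 − 31 = 262 left.
June 1872 has 30 days: 262 − 30 = 232 left.
July 1872 has 31 days: 232 − 31 = 201 left.
August 1872 has 31 days: 201 − 31 = 170 left.
September 1872 has 30 days: 170 − 30 = 140 left.
October 1872 has 31 days: 140 − 31 = 109 left.
November 1872 has 30 days: 109 − 30 = 79 left.
December 1872 has 31 days: 79 − 31 = 48 left.
January 1873 has 31 days: 48 − 31 = 17 left.
17 days into February 1873 → February 17, 1873.
Adding 19 weeks (= 133 days) from February 17, 1873:
February has 28 days, so 28 − 17 = 11 days remain after February 17, 1873; 133 − 11 = 122 left.
March 1873 has 31 days: 122 − 31 = 91 left.
April 1873 has 30 days: 91 − 30 = 61 left.
May 1873 has 31 days: 61 − 31 = 30 left.
30 days into June 1873 → June 30, 1873.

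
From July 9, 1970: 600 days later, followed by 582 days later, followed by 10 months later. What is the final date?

August 3, 1974

Counting forward 600 days from July 9, 1970:
July has 31 days, so 31 − 9 = 22 days remain after July 9, 1970; 600 − 22 = 578 left.
August 1970 has 31 days: 578 − 31 = 547 left.
September 1970 has 30 days: 547 − 30 = 517 left.
October 1970 has 31 days: 517 − 31 = 486 left.
November 1970 has 30 days: 486 − 30 = 456 left.
December 1970 has 31 days: 456 − 31 = 425 left.
January 1971 has 31 days: 425 − 31 = 394 left.
February 1971 has 28 days (1971 is not a leap year): 394 − 28 = 366 left.
March 1971 has 31 days: 366 − 31 = 335 left.
April 1971 has 30 days: 335 − 30 = 305 left.
May 1971 has 31 days: 305 − 31 = 274 left.
June 1971 has 30 days: 274 − 30 = 244 left.
July 1971 has 31 days: 244 − 31 = 213 left.
August 1971 has 31 days: 213 − 31 = 182 left.
September 1971 has 30 days: 182 − 30 = 152 left.
October 1971 has 31 days: 152 − 31 = 121 left.
November 1971 has 30 days: 121 − 30 = 91 left.
December 1971 has 31 days: 91 − 31 = 60 left.
January 1972 has 31 days: 60 − 31 = 29 left.
29 days into February 1972 → February 29, 1972.
Advancing 582 days from February 29, 1972:
February has 29 days, so 29 − 29 = 0 days remain after February 29, 1972; 582 − 0 = 582 left.
March 1972 has 31 days: 582 − 31 = 551 left.
April 1972 has 30 days: 551 − 30 = 521 left.
May 1972 has 31 days: 521 − 31 = 490 left.
June 1972 has 30 days: 490 − 30 = 460 left.
July 1972 has 31 days: 460 − 31 = 429 left.
August 1972 has 31 days: 429 − 31 = 398 left.
September 1972 has 30 days: 398 − 30 = 368 left.
October 1972 has 31 days: 368 − 31 = 337 left.
November 1972 has 30 days: 337 − 30 = 307 left.
December 1972 has 31 days: 307 − 31 = 276 left.
January 1973 has 31 days: 276 − 31 = 245 left.
February 1973 has 28 days (1973 is not a leap year): 245 − 28 = 217 left.
March 1973 has 31 days: 217 − 31 = 186 left.
April 1973 has 30 days: 186 − 30 = 156 left.
May 1973 has 31 days: 156 − 31 = 125 left.
June 1973 has 30 days: 125 − 30 = 95 left.
July 1973 has 31 days: 95 − 31 = 64 left.
August 1973 has 31 days: 64 − 31 = 33 left.
September 1973 has 30 days: 33 − 30 = 3 left.
3 days into October 1973 → October 3, 1973.
Counting forward 10 months from October 3, 1973:
month 10 + 10 = 20, which is month 8 of year 1974 → August 1974.
Day 3 is valid in August, giving August 3, 1974.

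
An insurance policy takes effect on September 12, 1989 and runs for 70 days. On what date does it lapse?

November 21, 1989

Adding 70 days from September 12, 1989.
September has 30 days, so 30 − 12 = 18 days remain after September 12, 1989; 70 − 18 = 52 left.
October 1989 has 31 days: 52 − 31 = 21 left.
21 days into November 1989 → November 21, 1989.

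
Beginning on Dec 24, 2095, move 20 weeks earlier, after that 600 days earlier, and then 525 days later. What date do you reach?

May 23, 2095

Counting back 20 weeks (= 140 days) from December 24, 2095:
Going back 24 days from December 24, 2095 reaches the end of the previous month; 140 − 24 = 116 left.
November 2095 has 30 days: 116 − 30 = 86 left.
October 2095 has 31 days: 86 − 31 = 55 left.
September 2095 has 30 days: 55 − 30 = 25 left.
August 2095 has 31 days; 31 − 25 = 6 → August 6, 2095.
Counting back 600 days from August 6, 2095:
Going back 6 days from August 6, 2095 reaches the end of the previous month; 600 − 6 = 594 left.
July 2095 has 31 days: 594 − 31 = 563 left.
June 2095 has 30 days: 563 − 30 = 533 left.
May 2095 has 31 days: 533 − 31 = 502 left.
April 2095 has 30 days: 502 − 30 = 472 left.
March 2095 has 31 days: 472 − 31 = 441 left.
February 2095 has 28 days (2095 is not a leap year): 441 − 28 = 413 left.
January 2095 has 31 days: 413 − 31 = 382 left.
December 2094 has 31 days: 382 − 31 = 351 left.
November 2094 has 30 days: 351 − 30 = 321 left.
October 2094 has 31 days: 321 − 31 = 290 left.
September 2094 has 30 days: 290 − 30 = 260 left.
August 2094 has 31 days: 260 − 31 = 229 left.
July 2094 has 31 days: 229 − 31 = 198 left.
June 2094 has 30 days: 198 − 30 = 168 left.
May 2094 has 31 days: 168 − 31 = 137 left.
April 2094 has 30 days: 137 − 30 = 107 left.
March 2094 has 31 days: 107 − 31 = 76 left.
February 2094 has 28 days (2094 is not a leap year): 76 − 28 = 48 left.
January 2094 has 31 days: 48 − 31 = 17 left.
December 2093 has 31 days; 31 − 17 = 14 → December 14, 2093.
Adding 525 days from December 14, 2093:
December has 31 days, so 31 − 14 = 17 days remain after December 14, 2093; 525 − 17 = 508 left.
January 2094 has 31 days: 508 − 31 = 477 left.
February 2094 has 28 days (2094 is not a leap year): 477 − 28 = 449 left.
March 2094 has 31 days: 449 − 31 = 418 left.
April 2094 has 30 days: 418 − 30 = 388 left.
May 2094 has 31 days: 388 − 31 = 357 left.
June 2094 has 30 days: 357 − 30 = 327 left.
July 2094 has 31 days: 327 − 31 = 296 left.
August 2094 has 31 days: 296 − 31 = 265 left.
September 2094 has 30 days: 265 − 30 = 235 left.
October 2094 has 31 days: 235 − 31 = 204 left.
November 2094 has 30 days: 204 − 30 = 174 left.
December 2094 has 31 days: 174 − 31 = 143 left.
January 2095 has 31 days: 143 − 31 = 112 left.
February 2095 has 28 days (2095 is not a leap year): 112 − 28 = 84 left.
March 2095 has 31 days: 84 − 31 = 53 left.
April 2095 has 30 days: 53 − 30 = 23 left.
23 days into May 2095 → May 23, 2095.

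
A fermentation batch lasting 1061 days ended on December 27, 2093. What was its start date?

Counting back 1061 days from December 27, 2093.
Going back 27 days from December 27, 2093 reaches the end of the previous month; 1061 − 27 = 1034 left.
November 2093 has 30 days: 1034 − 30 = 1004 left.
October 2093 has 31 days: 1004 − 31 = 973 left.
September 2093 has 30 days: 973 − 30 = 943 left.
August 2093 has 31 days: 943 − 31 = 912 left.
July 2093 has 31 days: 912 − 31 = 881 left.
June 2093 has 30 days: 881 − 30 = 851 left.
May 2093 has 31 days: 851 − 31 = 820 left.
April 2093 has 30 days: 820 − 30 = 790 left.
March 2093 has 31 days: 790 − 31 = 759 left.
February 2093 has 28 days (2093 is not a leap year): 759 − 28 = 731 left.
January 2093 has 31 days: 731 − 31 = 700 left.
December 2092 has 31 days: 700 − 31 = 669 left.
November 2092 has 30 days: 669 − 30 = 639 left.
October 2092 has 31 days: 639 − 31 = 608 left.
September 2092 has 30 days: 608 − 30 = 578 left.
August 2092 has 31 days: 578 − 31 = 547 left.
July 2092 has 31 days: 547 − 31 = 516 left.
June 2092 has 30 days: 516 − 30 = 486 left.
May 2092 has 31 days: 486 − 31 = 455 left.
April 2092 has 30 days: 455 − 30 = 425 left.
March 2092 has 31 days: 425 − 31 = 394 left.
February 2092 has 29 days (2092 is a leap year): 394 − 29 = 365 left.
January 2092 has 31 days: 365 − 31 = 334 left.
December 2091 has 31 days: 334 − 31 = 303 left.
November 2091 has 30 days: 303 − 30 = 273 left.
October 2091 has 31 days: 273 − 31 = 242 left.
September 2091 has 30 days: 242 − 30 = 212 left.
August 2091 has 31 days: 212 − 31 = 181 left.
July 2091 has 31 days: 181 − 31 = 150 left.
June 2091 has 30 days: 150 − 30 = 120 left.
May 2091 has 31 days: 120 − 31 = 89 left.
April 2091 has 30 days: 89 − 30 = 59 left.
March 2091 has 31 days: 59 − 31 = 28 left.
February 2091 has 28 days (2091 is not a leap year): 28 − 28 = 0 left.
January 2091 has 31 days; 31 − 0 = 31 → January 31, 2091.

January 31, 2091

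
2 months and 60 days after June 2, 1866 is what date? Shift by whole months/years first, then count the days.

October 1, 1866

Advancing 2 months and 60 days from June 2, 1866: first the month/year part, then the days.
month 6 + 2 = 8 → August 1866.
Day 2 is valid in August, giving August 2, 1866.
Now add 60 days from August 2, 1866.
August has 31 days, so 31 − 2 = 29 days remain after August 2, 1866; 60 − 29 = 31 left.
September 1866 has 30 days: 31 − 30 = 1 left.
1 day into October 1866 → October 1, 1866.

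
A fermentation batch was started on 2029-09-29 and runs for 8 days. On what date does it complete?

Counting forward 8 days from September 29, 2029.
September has 30 days, so 30 − 29 = 1 day remains after September 29, 2029; 8 − 1 = 7 left.
7 days into October 2029 → October 7, 2029.

October 7, 2029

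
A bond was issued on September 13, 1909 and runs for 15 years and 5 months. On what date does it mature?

Advancing 15 years and 5 months from September 13, 1909.
+15 years → 1924; month 9 + 5 = 14, which is month 2 of year 1925 → February 1925.
Day 13 is valid in February, giving February 13, 1925.

February 13, 1925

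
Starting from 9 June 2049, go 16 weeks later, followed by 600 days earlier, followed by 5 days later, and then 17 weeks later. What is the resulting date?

June 10, 2048

Adding 16 weeks (= 112 days) from June 9, 2049:
June has 30 days, so 30 − 9 = 21 days remain after June 9, 2049; 112 − 21 = 91 left.
July 2049 has 31 days: 91 − 31 = 60 left.
August 2049 has 31 days: 60 − 31 = 29 left.
29 days into September 2049 → September 29, 2049.
Going back 600 days from September 29, 2049:
Going back 29 days from September 29, 2049 reaches the end of the previous month; 600 − 29 = 571 left.
August 2049 has 31 days: 571 − 31 = 540 left.
July 2049 has 31 days: 540 − 31 = 509 left.
June 2049 has 30 days: 509 − 30 = 479 left.
May 2049 has 31 days: 479 − 31 = 448 left.
April 2049 has 30 days: 448 − 30 = 418 left.
March 2049 has 31 days: 418 − 31 = 387 left.
February 2049 has 28 days (2049 is not a leap year): 387 − 28 = 359 left.
January 2049 has 31 days: 359 − 31 = 328 left.
December 2048 has 31 days: 328 − 31 = 297 left.
November 2048 has 30 days: 297 − 30 = 267 left.
October 2048 has 31 days: 267 − 31 = 236 left.
September 2048 has 30 days: 236 − 30 = 206 left.
August 2048 has 31 days: 206 − 31 = 175 left.
July 2048 has 31 days: 175 − 31 = 144 left.
June 2048 has 30 days: 144 − 30 = 114 left.
May 2048 has 31 days: 114 − 31 = 83 left.
April 2048 has 30 days: 83 − 30 = 53 left.
March 2048 has 31 days: 53 − 31 = 22 left.
February 2048 has 29 days; 29 − 22 = 7 → February 7, 2048.
Adding 5 days from February 7, 2048:
February has 29 days; 7 + 5 = 12, still in February.
Adding 17 weeks (= 119 days) from February 12, 2048:
February has 29 days, so 29 − 12 = 17 days remain after February 12, 2048; 119 − 17 = 102 left.
March 2048 has 31 days: 102 − 31 = 71 left.
April 2048 has 30 days: 71 − 30 = 41 left.
May 2048 has 31 days: 41 − 31 = 10 left.
10 days into June 2048 → June 10, 2048.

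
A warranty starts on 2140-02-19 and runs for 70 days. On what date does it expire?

April 29, 2140

Advancing 70 days from February 19, 2140.
February has 29 days, so 29 − 19 = 10 days remain after February 19, 2140; 70 − 10 = 60 left.
March 2140 has 31 days: 60 − 31 = 29 left.
29 days into April 2140 → April 29, 2140.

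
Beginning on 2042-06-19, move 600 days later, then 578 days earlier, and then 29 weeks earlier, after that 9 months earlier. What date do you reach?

Adding 600 days from June 19, 2042:
June has 30 days, so 30 − 19 = 11 days remain after June 19, 2042; 600 − 11 = 589 left.
July 2042 has 31 days: 589 − 31 = 558 left.
August 2042 has 31 days: 558 − 31 = 527 left.
September 2042 has 30 days: 527 − 30 = 497 left.
October 2042 has 31 days: 497 − 31 = 466 left.
November 2042 has 30 days: 466 − 30 = 436 left.
December 2042 has 31 days: 436 − 31 = 405 left.
January 2043 has 31 days: 405 − 31 = 374 left.
February 2043 has 28 days (2043 is not a leap year): 374 − 28 = 346 left.
March 2043 has 31 days: 346 − 31 = 315 left.
April 2043 has 30 days: 315 − 30 = 285 left.
May 2043 has 31 days: 285 − 31 = 254 left.
June 2043 has 30 days: 254 − 30 = 224 left.
July 2043 has 31 days: 224 − 31 = 193 left.
August 2043 has 31 days: 193 − 31 = 162 left.
September 2043 has 30 days: 162 − 30 = 132 left.
October 2043 has 31 days: 132 − 31 = 101 left.
November 2043 has 30 days: 101 − 30 = 71 left.
December 2043 has 31 days: 71 − 31 = 40 left.
January 2044 has 31 days: 40 − 31 = 9 left.
9 days into February 2044 → February 9, 2044.
Subtracting 578 days from February 9, 2044:
Going back 9 days from February 9, 2044 reaches the end of the previous month; 578 − 9 = 569 left.
January 2044 has 31 days: 569 − 31 = 538 left.
December 2043 has 31 days: 538 − 31 = 507 left.
November 2043 has 30 days: 507 − 30 = 477 left.
October 2043 has 31 days: 477 − 31 = 446 left.
September 2043 has 30 days: 446 − 30 = 416 left.
August 2043 has 31 days: 416 − 31 = 385 left.
July 2043 has 31 days: 385 − 31 = 354 left.
June 2043 has 30 days: 354 − 30 = 324 left.
May 2043 has 31 days: 324 − 31 = 293 left.
April 2043 has 30 days: 293 − 30 = 263 left.
March 2043 has 31 days: 263 − 31 = 232 left.
February 2043 has 28 days (2043 is not a leap year): 232 − 28 = 204 left.
January 2043 has 31 days: 204 − 31 = 173 left.
December 2042 has 31 days: 173 − 31 = 142 left.
November 2042 has 30 days: 142 − 30 = 112 left.
October 2042 has 31 days: 112 − 31 = 81 left.
September 2042 has 30 days: 81 − 30 = 51 left.
August 2042 has 31 days: 51 − 31 = 20 left.
July 2042 has 31 days; 31 − 20 = 11 → July 11, 2042.
Counting back 29 weeks (= 203 days) from July 11, 2042:
Going back 11 days from July 11, 2042 reaches the end of the previous month; 203 − 11 = 192 left.
June 2042 has 30 days: 192 − 30 = 162 left.
May 2042 has 31 days: 162 − 31 = 131 left.
April 2042 has 30 days: 131 − 30 = 101 left.
March 2042 has 31 days: 101 − 31 = 70 left.
February 2042 has 28 days (2042 is not a leap year): 70 − 28 = 42 left.
January 2042 has 31 days: 42 − 31 = 11 left.
December 2041 has 31 days; 31 − 11 = 20 → December 20, 2041.
Subtracting 9 months from December 20, 2041:
month 12 − 9 = 3 → March 2041.
Day 20 is valid in March, giving March 20, 2041.

March 20, 2041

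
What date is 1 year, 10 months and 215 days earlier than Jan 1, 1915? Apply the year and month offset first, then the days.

July 29, 1912

Going back 1 year, 10 months and 215 days from January 1, 1915: first the month/year part, then the days.
-1 year → 1914; month 1 − 10 = -9, which is month 3 of year 1913 → March 1913.
Day 1 is valid in March, giving March 1, 1913.
Now subtract 215 days from March 1, 1913.
Going back 1 day from March 1, 1913 reaches the end of the previous month; 215 − 1 = 214 left.
February 1913 has 28 days (1913 is not a leap year): 214 − 28 = 186 left.
January 1913 has 31 days: 186 − 31 = 155 left.
December 1912 has 31 days: 155 − 31 = 124 left.
November 1912 has 30 days: 124 − 30 = 94 left.
October 1912 has 31 days: 94 − 31 = 63 left.
September 1912 has 30 days: 63 − 30 = 33 left.
August 1912 has 31 days: 33 − 31 = 2 left.
July 1912 has 31 days; 31 − 2 = 29 → July 29, 1912.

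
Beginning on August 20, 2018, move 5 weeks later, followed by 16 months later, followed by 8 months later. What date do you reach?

Adding 5 weeks (= 35 days) from August 20, 2018:
August has 31 days, so 31 − 20 = 11 days remain after August 20, 2018; 35 − 11 = 24 left.
24 days into September 2018 → September 24, 2018.
Counting forward 16 months from September 24, 2018:
month 9 + 16 = 25, which is month 1 of year 2020 → January 2020.
Day 24 is valid in January, giving January 24, 2020.
Advancing 8 months from January 24, 2020:
month 1 + 8 = 9 → September 2020.
Day 24 is valid in September, giving September 24, 2020.

September 24, 2020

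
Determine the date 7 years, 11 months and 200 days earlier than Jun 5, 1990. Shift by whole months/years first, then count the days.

December 17, 1981

Going back 7 years, 11 months and 200 days from June 5, 1990: first the month/year part, then the days.
-7 years → 1983; month 6 − 11 = -5, which is month 7 of year 1982 → July 1982.
Day 5 is valid in July, giving July 5, 1982.
Now subtract 200 days from July 5, 1982.
Going back 5 days from July 5, 1982 reaches the end of the previous month; 200 − 5 = 195 left.
June 1982 has 30 days: 195 − 30 = 165 left.
May 1982 has 31 days: 165 − 31 = 134 left.
April 1982 has 30 days: 134 − 30 = 104 left.
March 1982 has 31 days: 104 − 31 = 73 left.
February 1982 has 28 days (1982 is not a leap year): 73 − 28 = 45 left.
January 1982 has 31 days: 45 − 31 = 14 left.
December 1981 has 31 days; 31 − 14 = 17 → December 17, 1981.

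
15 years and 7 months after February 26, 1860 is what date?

September 26, 1875

Adding 15 years and 7 months from February 26, 1860.
+15 years → 1875; month 2 + 7 = 9 → September 1875.
Day 26 is valid in September, giving September 26, 1875.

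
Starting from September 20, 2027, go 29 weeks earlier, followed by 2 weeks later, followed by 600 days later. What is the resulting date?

November 4, 2028

Subtracting 29 weeks (= 203 days) from September 20, 2027:
Going back 20 days from September 20, 2027 reaches the end of the previous month; 203 − 20 = 183 left.
August 2027 has 31 days: 183 − 31 = 152 left.
July 2027 has 31 days: 152 − 31 = 121 left.
June 2027 has 30 days: 121 − 30 = 91 left.
May 2027 has 31 days: 91 − 31 = 60 left.
April 2027 has 30 days: 60 − 30 = 30 left.
March 2027 has 31 days; 31 − 30 = 1 → March 1, 2027.
Advancing 2 weeks (= 14 days) from March 1, 2027:
March has 31 days; 1 + 14 = 15, still in March.
Counting forward 600 days from March 15, 2027:
March has 31 days, so 31 − 15 = 16 days remain after March 15, 2027; 600 − 16 = 584 left.
April 2027 has 30 days: 584 − 30 = 554 left.
May 2027 has 31 days: 554 − 31 = 523 left.
June 2027 has 30 days: 523 − 30 = 493 left.
July 2027 has 31 days: 493 − 31 = 462 left.
August 2027 has 31 days: 462 − 31 = 431 left.
September 2027 has 30 days: 431 − 30 = 401 left.
October 2027 has 31 days: 401 − 31 = 370 left.
November 2027 has 30 days: 370 − 30 = 340 left.
December 2027 has 31 days: 340 − 31 = 309 left.
January 2028 has 31 days: 309 − 31 = 278 left.
February 2028 has 29 days (2028 is a leap year): 278 − 29 = 249 left.
March 2028 has 31 days: 249 − 31 = 218 left.
April 2028 has 30 days: 218 − 30 = 188 left.
May 2028 has 31 days: 188 − 31 = 157 left.
June 2028 has 30 days: 157 − 30 = 127 left.
July 2028 has 31 days: 127 − 31 = 96 left.
August 2028 has 31 days: 96 − 31 = 65 left.
September 2028 has 30 days: 65 − 30 = 35 left.
October 2028 has 31 days: 35 − 31 = 4 left.
4 days into November 2028 → November 4, 2028.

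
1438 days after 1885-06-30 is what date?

Adding 1438 days from June 30, 1885.
June has 30 days, so 30 − 30 = 0 days remain after June 30, 1885; 1438 − 0 = 1438 left.
July 1885 has 31 days: 1438 − 31 = 1407 left.
August 1885 has 31 days: 1407 − 31 = 1376 left.
September 1885 has 30 days: 1376 − 30 = 1346 left.
October 1885 has 31 days: 1346 − 31 = 1315 left.
November 1885 has 30 days: 1315 − 30 = 1285 left.
December 1885 has 31 days: 1285 − 31 = 1254 left.
January 1886 has 31 days: 1254 − 31 = 1223 left.
February 1886 has 28 days (1886 is not a leap year): 1223 − 28 = 1195 left.
March 1886 has 31 days: 1195 − 31 = 1164 left.
April 1886 has 30 days: 1164 − 30 = 1134 left.
May 1886 has 31 days: 1134 − 31 = 1103 left.
June 1886 has 30 days: 1103 − 30 = 1073 left.
July 1886 has 31 days: 1073 − 31 = 1042 left.
August 1886 has 31 days: 1042 − 31 = 1011 left.
September 1886 has 30 days: 1011 − 30 = 981 left.
October 1886 has 31 days: 981 − 31 = 950 left.
November 1886 has 30 days: 950 − 30 = 920 left.
December 1886 has 31 days: 920 − 31 = 889 left.
January 1887 has 31 days: 889 − 31 = 858 left.
February 1887 has 28 days (1887 is not a leap year): 858 − 28 = 830 left.
March 1887 has 31 days: 830 − 31 = 799 left.
April 1887 has 30 days: 799 − 30 = 769 left.
May 1887 has 31 days: 769 − 31 = 738 left.
June 1887 has 30 days: 738 − 30 = 708 left.
July 1887 has 31 days: 708 − 31 = 677 left.
August 1887 has 31 days: 677 − 31 = 646 left.
September 1887 has 30 days: 646 − 30 = 616 left.
October 1887 has 31 days: 616 − 31 = 585 left.
November 1887 has 30 days: 585 − 30 = 555 left.
December 1887 has 31 days: 555 − 31 = 524 left.
January 1888 has 31 days: 524 − 31 = 493 left.
February 1888 has 29 days (1888 is a leap year): 493 − 29 = 464 left.
March 1888 has 31 days: 464 − 31 = 433 left.
April 1888 has 30 days: 433 − 30 = 403 left.
May 1888 has 31 days: 403 − 31 = 372 left.
June 1888 has 30 days: 372 − 30 = 342 left.
July 1888 has 31 days: 342 − 31 = 311 left.
August 1888 has 31 days: 311 − 31 = 280 left.
September 1888 has 30 days: 280 − 30 = 250 left.
October 1888 has 31 days: 250 − 31 = 219 left.
November 1888 has 30 days: 219 − 30 = 189 left.
December 1888 has 31 days: 189 − 31 = 158 left.
January 1889 has 31 days: 158 − 31 = 127 left.
February 1889 has 28 days (1889 is not a leap year): 127 − 28 = 99 left.
March 1889 has 31 days: 99 − 31 = 68 left.
April 1889 has 30 days: 68 − 30 = 38 left.
May 1889 has 31 days: 38 − 31 = 7 left.
7 days into June 1889 → June 7, 1889.

June 7, 1889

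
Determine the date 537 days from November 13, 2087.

May 3, 2089

Counting forward 537 days from November 13, 2087.
November has 30 days, so 30 − 13 = 17 days remain after November 13, 2087; 537 − 17 = 520 left.
December 2087 has 31 days: 520 − 31 = 489 left.
January 2088 has 31 days: 489 − 31 = 458 left.
February 2088 has 29 days (2088 is a leap year): 458 − 29 = 429 left.
March 2088 has 31 days: 429 − 31 = 398 left.
April 2088 has 30 days: 398 − 30 = 368 left.
May 2088 has 31 days: 368 − 31 = 337 left.
June 2088 has 30 days: 337 − 30 = 307 left.
July 2088 has 31 days: 307 − 31 = 276 left.
August 2088 has 31 days: 276 − 31 = 245 left.
September 2088 has 30 days: 245 − 30 = 215 left.
October 2088 has 31 days: 215 − 31 = 184 left.
November 2088 has 30 days: 184 − 30 = 154 left.
December 2088 has 31 days: 154 − 31 = 123 left.
January 2089 has 31 days: 123 − 31 = 92 left.
February 2089 has 28 days (2089 is not a leap year): 92 − 28 = 64 left.
March 2089 has 31 days: 64 − 31 = 33 left.
April 2089 has 30 days: 33 − 30 = 3 left.
3 days into May 2089 → May 3, 2089.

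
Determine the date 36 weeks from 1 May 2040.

January 8, 2041

Counting forward 36 weeks = 252 days from May 1, 2040.
May has 31 days, so 31 − 1 = 30 days remain after May 1, 2040; 252 − 30 = 222 left.
June 2040 has 30 days: 222 − 30 = 192 left.
July 2040 has 31 days: 192 − 31 = 161 left.
August 2040 has 31 days: 161 − 31 = 130 left.
September 2040 has 30 days: 130 − 30 = 100 left.
October 2040 has 31 days: 100 − 31 = 69 left.
November 2040 has 30 days: 69 − 30 = 39 left.
December 2040 has 31 days: 39 − 31 = 8 left.
8 days into January 2041 → January 8, 2041.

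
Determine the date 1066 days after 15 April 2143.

Advancing 1066 days from April 15, 2143.
April has 30 days, so 30 − 15 = 15 days remain after April 15, 2143; 1066 − 15 = 1051 left.
May 2143 has 31 days: 1051 − 31 = 1020 left.
June 2143 has 30 days: 1020 − 30 = 990 left.
July 2143 has 31 days: 990 − 31 = 959 left.
August 2143 has 31 days: 959 − 31 = 928 left.
September 2143 has 30 days: 928 − 30 = 898 left.
October 2143 has 31 days: 898 − 31 = 867 left.
November 2143 has 30 days: 867 − 30 = 837 left.
December 2143 has 31 days: 837 − 31 = 806 left.
January 2144 has 31 days: 806 − 31 = 775 left.
February 2144 has 29 days (2144 is a leap year): 775 − 29 = 746 left.
March 2144 has 31 days: 746 − 31 = 715 left.
April 2144 has 30 days: 715 − 30 = 685 left.
May 2144 has 31 days: 685 − 31 = 654 left.
June 2144 has 30 days: 654 − 30 = 624 left.
July 2144 has 31 days: 624 − 31 = 593 left.
August 2144 has 31 days: 593 − 31 = 562 left.
September 2144 has 30 days: 562 − 30 = 532 left.
October 2144 has 31 days: 532 − 31 = 501 left.
November 2144 has 30 days: 501 − 30 = 471 left.
December 2144 has 31 days: 471 − 31 = 440 left.
January 2145 has 31 days: 440 − 31 = 409 left.
February 2145 has 28 days (2145 is not a leap year): 409 − 28 = 381 left.
March 2145 has 31 days: 381 − 31 = 350 left.
April 2145 has 30 days: 350 − 30 = 320 left.
May 2145 has 31 days: 320 − 31 = 289 left.
June 2145 has 30 days: 289 − 30 = 259 left.
July 2145 has 31 days: 259 − 31 = 228 left.
August 2145 has 31 days: 228 − 31 = 197 left.
September 2145 has 30 days: 197 − 30 = 167 left.
October 2145 has 31 days: 167 − 31 = 136 left.
November 2145 has 30 days: 136 − 30 = 106 left.
December 2145 has 31 days: 106 − 31 = 75 left.
January 2146 has 31 days: 75 − 31 = 44 left.
February 2146 has 28 days (2146 is not a leap year): 44 − 28 = 16 left.
16 days into March 2146 → March 16, 2146.

March 16, 2146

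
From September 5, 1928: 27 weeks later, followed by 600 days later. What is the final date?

November 3, 1930

Advancing 27 weeks (= 189 days) from September 5, 1928:
September has 30 days, so 30 − 5 = 25 days remain after September 5, 1928; 189 − 25 = 164 left.
October 1928 has 31 days: 164 − 31 = 133 left.
November 1928 has 30 days: 133 − 30 = 103 left.
December 1928 has 31 days: 103 − 31 = 72 left.
January 1929 has 31 days: 72 − 31 = 41 left.
February 1929 has 28 days (1929 is not a leap year): 41 − 28 = 13 left.
13 days into March 1929 → March 13, 1929.
Counting forward 600 days from March 13, 1929:
March has 31 days, so 31 − 13 = 18 days remain after March 13, 1929; 600 − 18 = 582 left.
April 1929 has 30 days: 582 − 30 = 552 left.
May 1929 has 31 days: 552 − 31 = 521 left.
June 1929 has 30 days: 521 − 30 = 491 left.
July 1929 has 31 days: 491 − 31 = 460 left.
August 1929 has 31 days: 460 − 31 = 429 left.
September 1929 has 30 days: 429 − 30 = 399 left.
October 1929 has 31 days: 399 − 31 = 368 left.
November 1929 has 30 days: 368 − 30 = 338 left.
December 1929 has 31 days: 338 − 31 = 307 left.
January 1930 has 31 days: 307 − 31 = 276 left.
February 1930 has 28 days (1930 is not a leap year): 276 − 28 = 248 left.
March 1930 has 31 days: 248 − 31 = 217 left.
April 1930 has 30 days: 217 − 30 = 187 left.
May 1930 has 31 days: 187 − 31 = 156 left.
June 1930 has 30 days: 156 − 30 = 126 left.
July 1930 has 31 days: 126 − 31 = 95 left.
August 1930 has 31 days: 95 − 31 = 64 left.
September 1930 has 30 days: 64 − 30 = 34 left.
October 1930 has 31 days: 34 − 31 = 3 left.
3 days into November 1930 → November 3, 1930.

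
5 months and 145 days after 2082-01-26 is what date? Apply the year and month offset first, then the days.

Advancing 5 months and 145 days from January 26, 2082: first the month/year part, then the days.
month 1 + 5 = 6 → June 2082.
Day 26 is valid in June, giving June 26, 2082.
Now add 145 days from June 26, 2082.
June has 30 days, so 30 − 26 = 4 days remain after June 26, 2082; 145 − 4 = 141 left.
July 2082 has 31 days: 141 − 31 = 110 left.
August 2082 has 31 days: 110 − 31 = 79 left.
September 2082 has 30 days: 79 − 30 = 49 left.
October 2082 has 31 days: 49 − 31 = 18 left.
18 days into November 2082 → November 18, 2082.

November 18, 2082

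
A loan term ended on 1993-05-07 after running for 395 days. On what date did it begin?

Subtracting 395 days from May 7, 1993.
Going back 7 days from May 7, 1993 reaches the end of the previous month; 395 − 7 = 388 left.
April 1993 has 30 days: 388 − 30 = 358 left.
March 1993 has 31 days: 358 − 31 = 327 left.
February 1993 has 28 days (1993 is not a leap year): 327 − 28 = 299 left.
January 1993 has 31 days: 299 − 31 = 268 left.
December 1992 has 31 days: 268 − 31 = 237 left.
November 1992 has 30 days: 237 − 30 = 207 left.
October 1992 has 31 days: 207 − 31 = 176 left.
September 1992 has 30 days: 176 − 30 = 146 left.
August 1992 has 31 days: 146 − 31 = 115 left.
July 1992 has 31 days: 115 − 31 = 84 left.
June 1992 has 30 days: 84 − 30 = 54 left.
May 1992 has 31 days: 54 − 31 = 23 left.
April 1992 has 30 days; 30 − 23 = 7 → April 7, 1992.

April 7, 1992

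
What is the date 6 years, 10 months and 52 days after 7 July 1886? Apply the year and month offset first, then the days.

June 28, 1893

Adding 6 years, 10 months and 52 days from July 7, 1886: first the month/year part, then the days.
+6 years → 1892; month 7 + 10 = 17, which is month 5 of year 1893 → May 1893.
Day 7 is valid in May, giving May 7, 1893.
Now add 52 days from May 7, 1893.
May has 31 days, so 31 − 7 = 24 days remain after May 7, 1893; 52 − 24 = 28 left.
28 days into June 1893 → June 28, 1893.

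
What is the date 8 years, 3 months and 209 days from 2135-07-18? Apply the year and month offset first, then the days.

May 14, 2144

Counting forward 8 years, 3 months and 209 days from July 18, 2135: first the month/year part, then the days.
+8 years → 2143; month 7 + 3 = 10 → October 2143.
Day 18 is valid in October, giving October 18, 2143.
Now add 209 days from October 18, 2143.
October has 31 days, so 31 − 18 = 13 days remain after October 18, 2143; 209 − 13 = 196 left.
November 2143 has 30 days: 196 − 30 = 166 left.
December 2143 has 31 days: 166 − 31 = 135 left.
January 2144 has 31 days: 135 − 31 = 104 left.
February 2144 has 29 days (2144 is a leap year): 104 − 29 = 75 left.
March 2144 has 31 days: 75 − 31 = 44 left.
April 2144 has 30 days: 44 − 30 = 14 left.
14 days into May 2144 → May 14, 2144.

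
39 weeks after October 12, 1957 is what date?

July 12, 1958

Advancing 39 weeks = 273 days from October 12, 1957.
October has 31 days, so 31 − 12 = 19 days remain after October 12, 1957; 273 − 19 = 254 left.
November 1957 has 30 days: 254 − 30 = 224 left.
December 1957 has 31 days: 224 − 31 = 193 left.
January 1958 has 31 days: 193 − 31 = 162 left.
February 1958 has 28 days (1958 is not a leap year): 162 − 28 = 134 left.
March 1958 has 31 days: 134 − 31 = 103 left.
April 1958 has 30 days: 103 − 30 = 73 left.
May 1958 has 31 days: 73 − 31 = 42 left.
June 1958 has 30 days: 42 − 30 = 12 left.
12 days into July 1958 → July 12, 1958.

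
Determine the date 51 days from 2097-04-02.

Counting forward 51 days from April 2, 2097.
April has 30 days, so 30 − 2 = 28 days remain after April 2, 2097; 51 − 28 = 23 left.
23 days into May 2097 → May 23, 2097.

May 23, 2097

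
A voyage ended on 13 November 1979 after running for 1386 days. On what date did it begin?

Going back 1386 days from November 13, 1979.
Going back 13 days from November 13, 1979 reaches the end of the previous month; 1386 − 13 = 1373 left.
October 1979 has 31 days: 1373 − 31 = 1342 left.
September 1979 has 30 days: 1342 − 30 = 1312 left.
August 1979 has 31 days: 1312 − 31 = 1281 left.
July 1979 has 31 days: 1281 − 31 = 1250 left.
June 1979 has 30 days: 1250 − 30 = 1220 left.
May 1979 has 31 days: 1220 − 31 = 1189 left.
April 1979 has 30 days: 1189 − 30 = 1159 left.
March 1979 has 31 days: 1159 − 31 = 1128 left.
February 1979 has 28 days (1979 is not a leap year): 1128 − 28 = 1100 left.
January 1979 has 31 days: 1100 − 31 = 1069 left.
December 1978 has 31 days: 1069 − 31 = 1038 left.
November 1978 has 30 days: 1038 − 30 = 1008 left.
October 1978 has 31 days: 1008 − 31 = 977 left.
September 1978 has 30 days: 977 − 30 = 947 left.
August 1978 has 31 days: 947 − 31 = 916 left.
July 1978 has 31 days: 916 − 31 = 885 left.
June 1978 has 30 days: 885 − 30 = 855 left.
May 1978 has 31 days: 855 − 31 = 824 left.
April 1978 has 30 days: 824 − 30 = 794 left.
March 1978 has 31 days: 794 − 31 = 763 left.
February 1978 has 28 days (1978 is not a leap year): 763 − 28 = 735 left.
January 1978 has 31 days: 735 − 31 = 704 left.
December 1977 has 31 days: 704 − 31 = 673 left.
November 1977 has 30 days: 673 − 30 = 643 left.
October 1977 has 31 days: 643 − 31 = 612 left.
September 1977 has 30 days: 612 − 30 = 582 left.
August 1977 has 31 days: 582 − 31 = 551 left.
July 1977 has 31 days: 551 − 31 = 520 left.
June 1977 has 30 days: 520 − 30 = 490 left.
May 1977 has 31 days: 490 − 31 = 459 left.
April 1977 has 30 days: 459 − 30 = 429 left.
March 1977 has 31 days: 429 − 31 = 398 left.
February 1977 has 28 days (1977 is not a leap year): 398 − 28 = 370 left.
January 1977 has 31 days: 370 − 31 = 339 left.
December 1976 has 31 days: 339 − 31 = 308 left.
November 1976 has 30 days: 308 − 30 = 278 left.
October 1976 has 31 days: 278 − 31 = 247 left.
September 1976 has 30 days: 247 − 30 = 217 left.
August 1976 has 31 days: 217 − 31 = 186 left.
July 1976 has 31 days: 186 − 31 = 155 left.
June 1976 has 30 days: 155 − 30 = 125 left.
May 1976 has 31 days: 125 − 31 = 94 left.
April 1976 has 30 days: 94 − 30 = 64 left.
March 1976 has 31 days: 64 − 31 = 33 left.
February 1976 has 29 days (1976 is a leap year): 33 − 29 = 4 left.
January 1976 has 31 days; 31 − 4 = 27 → January 27, 1976.

January 27, 1976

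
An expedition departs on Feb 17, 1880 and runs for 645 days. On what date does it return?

November 23, 1881

Advancing 645 days from February 17, 1880.
February has 29 days, so 29 − 17 = 12 days remain after February 17, 1880; 645 − 12 = 633 left.
March 1880 has 31 days: 633 − 31 = 602 left.
April 1880 has 30 days: 602 − 30 = 572 left.
May 1880 has 31 days: 572 − 31 = 541 left.
June 1880 has 30 days: 541 − 30 = 511 left.
July 1880 has 31 days: 511 − 31 = 480 left.
August 1880 has 31 days: 480 − 31 = 449 left.
September 1880 has 30 days: 449 − 30 = 419 left.
October 1880 has 31 days: 419 − 31 = 388 left.
November 1880 has 30 days: 388 − 30 = 358 left.
December 1880 has 31 days: 358 − 31 = 327 left.
January 1881 has 31 days: 327 − 31 = 296 left.
February 1881 has 28 days (1881 is not a leap year): 296 − 28 = 268 left.
March 1881 has 31 days: 268 − 31 = 237 left.
April 1881 has 30 days: 237 − 30 = 207 left.
May 1881 has 31 days: 207 − 31 = 176 left.
June 1881 has 30 days: 176 − 30 = 146 left.
July 1881 has 31 days: 146 − 31 = 115 left.
August 1881 has 31 days: 115 − 31 = 84 left.
September 1881 has 30 days: 84 − 30 = 54 left.
October 1881 has 31 days: 54 − 31 = 23 left.
23 days into November 1881 → November 23, 1881.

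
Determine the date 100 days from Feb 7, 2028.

May 17, 2028

Counting forward 100 days from February 7, 2028.
February has 29 days, so 29 − 7 = 22 days remain after February 7, 2028; 100 − 22 = 78 left.
March 2028 has 31 days: 78 − 31 = 47 left.
April 2028 has 30 days: 47 − 30 = 17 left.
17 days into May 2028 → May 17, 2028.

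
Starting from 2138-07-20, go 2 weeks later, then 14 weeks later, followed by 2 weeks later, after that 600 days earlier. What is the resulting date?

April 2, 2137

Counting forward 2 weeks (= 14 days) from July 20, 2138:
July has 31 days, so 31 − 20 = 11 days remain after July 20, 2138; 14 − 11 = 3 left.
3 days into August 2138 → August 3, 2138.
Adding 14 weeks (= 98 days) from August 3, 2138:
August has 31 days, so 31 − 3 = 28 days remain after August 3, 2138; 98 − 28 = 70 left.
September 2138 has 30 days: 70 − 30 = 40 left.
October 2138 has 31 days: 40 − 31 = 9 left.
9 days into November 2138 → November 9, 2138.
Adding 2 weeks (= 14 days) from November 9, 2138:
November has 30 days; 9 + 14 = 23, still in November.
Going back 600 days from November 23, 2138:
Going back 23 days from November 23, 2138 reaches the end of the previous month; 600 − 23 = 577 left.
October 2138 has 31 days: 577 − 31 = 546 left.
September 2138 has 30 days: 546 − 30 = 516 left.
August 2138 has 31 days: 516 − 31 = 485 left.
July 2138 has 31 days: 485 − 31 = 454 left.
June 2138 has 30 days: 454 − 30 = 424 left.
May 2138 has 31 days: 424 − 31 = 393 left.
April 2138 has 30 days: 393 − 30 = 363 left.
March 2138 has 31 days: 363 − 31 = 332 left.
February 2138 has 28 days (2138 is not a leap year): 332 − 28 = 304 left.
January 2138 has 31 days: 304 − 31 = 273 left.
December 2137 has 31 days: 273 − 31 = 242 left.
November 2137 has 30 days: 242 − 30 = 212 left.
October 2137 has 31 days: 212 − 31 = 181 left.
September 2137 has 30 days: 181 − 30 = 151 left.
August 2137 has 31 days: 151 − 31 = 120 left.
July 2137 has 31 days: 120 − 31 = 89 left.
June 2137 has 30 days: 89 − 30 = 59 left.
May 2137 has 31 days: 59 − 31 = 28 left.
April 2137 has 30 days; 30 − 28 = 2 → April 2, 2137.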